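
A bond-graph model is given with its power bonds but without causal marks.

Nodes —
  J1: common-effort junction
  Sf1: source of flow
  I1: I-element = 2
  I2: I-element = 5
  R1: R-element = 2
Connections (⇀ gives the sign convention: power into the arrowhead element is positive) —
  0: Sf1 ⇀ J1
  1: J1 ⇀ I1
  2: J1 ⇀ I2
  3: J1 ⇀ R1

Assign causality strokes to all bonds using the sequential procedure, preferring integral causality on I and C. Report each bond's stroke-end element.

bond 0 stroke→Sf1
bond 1 stroke→I1
bond 2 stroke→I2
bond 3 stroke→J1

bond 0 |Sf1  (source Sf1 imposes f)
bond 1 |I1  (I1 outputs flow p/I1)
bond 2 |I2  (prefer integral on I2)
bond 3 |J1  (only one effort-in slot at J1)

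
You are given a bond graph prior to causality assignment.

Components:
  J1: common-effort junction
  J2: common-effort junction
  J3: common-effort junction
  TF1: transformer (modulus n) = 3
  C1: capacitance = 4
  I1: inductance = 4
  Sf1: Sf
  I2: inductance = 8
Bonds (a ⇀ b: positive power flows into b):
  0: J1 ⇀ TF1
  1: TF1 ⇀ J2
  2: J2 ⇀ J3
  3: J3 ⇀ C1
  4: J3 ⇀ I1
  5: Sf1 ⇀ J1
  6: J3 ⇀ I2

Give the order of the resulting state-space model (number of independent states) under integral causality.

3  (C1, I1, I2 all integral)

b5 stroke at Sf1  (source Sf1 imposes f)
b0 stroke at J1  (closing 0-jn rule on J1)
b1 stroke at TF1  (TF1 one-in-one-out from 0)
b2 stroke at J2  (J2: last free bond brings effort in)
b3 stroke at J3  (prefer integral on C1)
b4 stroke at I1  (J3: bond 3 brought effort, rest push out)
b6 stroke at I2  (J3 effort already set via bond 3)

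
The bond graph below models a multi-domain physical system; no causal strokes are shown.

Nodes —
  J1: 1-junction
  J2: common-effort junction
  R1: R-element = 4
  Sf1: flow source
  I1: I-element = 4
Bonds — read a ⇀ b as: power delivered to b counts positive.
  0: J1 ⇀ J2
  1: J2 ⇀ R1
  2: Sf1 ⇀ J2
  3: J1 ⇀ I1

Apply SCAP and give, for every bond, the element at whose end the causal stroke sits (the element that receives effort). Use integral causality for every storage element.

b2 stroke at Sf1  (Sf1 fixes flow; stroke at Sf1)
b3 stroke at I1  (I1 integral (f out))
b0 stroke at J1  (common-f at J1 fixed by 3)
b1 stroke at J2  (only one effort-in slot at J2)

β0 →J1
β1 →J2
β2 →Sf1
β3 →I1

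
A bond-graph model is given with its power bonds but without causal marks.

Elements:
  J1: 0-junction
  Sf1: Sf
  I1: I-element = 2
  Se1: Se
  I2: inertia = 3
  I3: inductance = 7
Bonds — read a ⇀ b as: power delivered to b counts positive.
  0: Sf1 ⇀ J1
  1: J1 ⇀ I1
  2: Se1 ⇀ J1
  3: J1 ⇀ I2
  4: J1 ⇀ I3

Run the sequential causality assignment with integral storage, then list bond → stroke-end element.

#0 stroke→Sf1  (Sf1 (Sf) sets flow on bond)
#2 stroke→J1  (Se1 (Se) sets effort on bond)
#1 stroke→I1  (common-e at J1 fixed by 2)
#3 stroke→I2  (J1 effort already set via bond 2)
#4 stroke→I3  (J1: bond 2 brought effort, rest push out)

b0 stroke→Sf1
b1 stroke→I1
b2 stroke→J1
b3 stroke→I2
b4 stroke→I3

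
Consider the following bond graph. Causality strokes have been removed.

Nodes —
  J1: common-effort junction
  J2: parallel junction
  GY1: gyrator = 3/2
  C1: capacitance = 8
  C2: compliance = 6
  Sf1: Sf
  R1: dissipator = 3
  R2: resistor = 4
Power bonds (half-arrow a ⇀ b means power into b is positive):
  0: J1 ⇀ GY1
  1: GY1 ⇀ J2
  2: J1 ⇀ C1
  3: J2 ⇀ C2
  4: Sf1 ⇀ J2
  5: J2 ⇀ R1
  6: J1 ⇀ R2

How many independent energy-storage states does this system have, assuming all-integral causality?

2  (C1, C2 all integral)

b4 stroke at Sf1  (Sf1 (Sf) sets flow on bond)
b2 stroke at J1  (prefer integral on C1)
b0 stroke at GY1  (J1: bond 2 brought effort, rest push out)
b6 stroke at R2  (J1 effort already set via bond 2)
b1 stroke at GY1  (GY1 both-in/both-out from 0)
b3 stroke at J2  (prefer integral on C2)
b5 stroke at R1  (J2: bond 3 brought effort, rest push out)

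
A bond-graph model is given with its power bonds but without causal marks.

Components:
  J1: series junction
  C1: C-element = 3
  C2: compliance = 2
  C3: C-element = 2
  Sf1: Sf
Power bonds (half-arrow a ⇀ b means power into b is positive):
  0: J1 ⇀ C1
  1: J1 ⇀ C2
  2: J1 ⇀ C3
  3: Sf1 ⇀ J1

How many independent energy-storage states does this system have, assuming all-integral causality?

3  (C1, C2, C3 all integral)

β3 stroke→Sf1  (source Sf1 imposes f)
β0 stroke→J1  (J1: bond 3 brought flow, rest push out)
β1 stroke→J1  (common-f at J1 fixed by 3)
β2 stroke→J1  (J1 flow already set via bond 3)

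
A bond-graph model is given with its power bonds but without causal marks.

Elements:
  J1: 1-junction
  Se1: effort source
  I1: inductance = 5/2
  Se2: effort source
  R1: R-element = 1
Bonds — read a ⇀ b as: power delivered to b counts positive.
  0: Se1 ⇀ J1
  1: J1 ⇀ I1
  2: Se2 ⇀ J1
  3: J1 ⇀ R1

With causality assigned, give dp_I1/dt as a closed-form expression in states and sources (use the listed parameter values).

dp_I1/dt = E_Se1 + E_Se2 - 2*p_I1/5

bond 0 |J1  (Se1: effort source, stroke at far end)
bond 2 |J1  (Se2 fixes effort; stroke away)
bond 1 |I1  (I1 outputs flow p/I1)
bond 3 |J1  (common-f at J1 fixed by 1)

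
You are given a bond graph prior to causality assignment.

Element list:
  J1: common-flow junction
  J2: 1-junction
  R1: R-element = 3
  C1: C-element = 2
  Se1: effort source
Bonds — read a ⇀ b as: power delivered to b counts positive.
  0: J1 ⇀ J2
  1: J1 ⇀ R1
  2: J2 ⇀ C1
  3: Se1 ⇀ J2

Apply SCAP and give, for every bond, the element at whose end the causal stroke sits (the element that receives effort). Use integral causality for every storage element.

β0 |J1
β1 |R1
β2 |J2
β3 |J2

#3 stroke at J2  (Se1 fixes effort; stroke away)
#2 stroke at J2  (C1 outputs effort q/C1)
#0 stroke at J1  (closing 1-jn rule on J2)
#1 stroke at R1  (J1: last free bond brings flow in)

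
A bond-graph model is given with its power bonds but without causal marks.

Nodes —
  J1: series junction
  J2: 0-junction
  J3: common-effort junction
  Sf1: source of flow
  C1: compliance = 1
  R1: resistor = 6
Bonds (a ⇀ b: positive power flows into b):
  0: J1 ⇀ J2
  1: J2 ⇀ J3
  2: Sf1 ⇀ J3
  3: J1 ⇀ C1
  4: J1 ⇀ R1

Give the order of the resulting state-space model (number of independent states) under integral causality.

β2 stroke at Sf1  (source Sf1 imposes f)
β1 stroke at J3  (J3 needs exactly one e-in)
β0 stroke at J2  (closing 0-jn rule on J2)
β3 stroke at J1  (J1 flow already set via bond 0)
β4 stroke at J1  (J1 flow already set via bond 0)

1  (C1 all integral)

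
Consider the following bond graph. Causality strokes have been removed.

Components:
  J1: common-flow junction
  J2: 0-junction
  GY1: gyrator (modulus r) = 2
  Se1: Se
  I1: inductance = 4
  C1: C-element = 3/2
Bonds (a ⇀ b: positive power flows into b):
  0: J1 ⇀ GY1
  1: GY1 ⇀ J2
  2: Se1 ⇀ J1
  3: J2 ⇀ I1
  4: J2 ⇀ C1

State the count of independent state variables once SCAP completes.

2  (C1, I1 all integral)

#2 stroke at J1  (Se1: effort source, stroke at far end)
#0 stroke at GY1  (only one flow-in slot at J1)
#1 stroke at GY1  (GY GY1: same side as bond 0)
#3 stroke at I1  (I1: I, integral causality)
#4 stroke at J2  (J2 needs exactly one e-in)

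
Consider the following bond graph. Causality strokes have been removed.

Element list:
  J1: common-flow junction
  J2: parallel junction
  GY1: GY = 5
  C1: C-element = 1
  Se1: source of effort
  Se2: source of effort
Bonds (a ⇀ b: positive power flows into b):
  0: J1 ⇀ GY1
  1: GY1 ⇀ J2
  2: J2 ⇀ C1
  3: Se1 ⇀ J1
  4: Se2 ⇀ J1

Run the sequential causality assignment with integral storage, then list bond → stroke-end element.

b0 |GY1
b1 |GY1
b2 |J2
b3 |J1
b4 |J1

#3 |J1  (Se1 fixes effort; stroke away)
#4 |J1  (Se2 (Se) sets effort on bond)
#0 |GY1  (J1: last free bond brings flow in)
#1 |GY1  (through GY1, causality inverts; strokes same side of GY1)
#2 |J2  (J2: last free bond brings effort in)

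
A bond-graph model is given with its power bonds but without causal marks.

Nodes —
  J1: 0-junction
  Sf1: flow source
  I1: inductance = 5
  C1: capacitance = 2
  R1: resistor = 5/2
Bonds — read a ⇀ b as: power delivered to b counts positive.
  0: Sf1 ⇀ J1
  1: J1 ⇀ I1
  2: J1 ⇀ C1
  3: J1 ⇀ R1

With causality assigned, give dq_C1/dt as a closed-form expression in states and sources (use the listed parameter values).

β0 stroke at Sf1  (Sf1: flow source, stroke at near end)
β1 stroke at I1  (I1 integral (f out))
β2 stroke at J1  (C1: C, integral causality)
β3 stroke at R1  (common-e at J1 fixed by 2)

dq_C1/dt = F_Sf1 - p_I1/5 - q_C1/5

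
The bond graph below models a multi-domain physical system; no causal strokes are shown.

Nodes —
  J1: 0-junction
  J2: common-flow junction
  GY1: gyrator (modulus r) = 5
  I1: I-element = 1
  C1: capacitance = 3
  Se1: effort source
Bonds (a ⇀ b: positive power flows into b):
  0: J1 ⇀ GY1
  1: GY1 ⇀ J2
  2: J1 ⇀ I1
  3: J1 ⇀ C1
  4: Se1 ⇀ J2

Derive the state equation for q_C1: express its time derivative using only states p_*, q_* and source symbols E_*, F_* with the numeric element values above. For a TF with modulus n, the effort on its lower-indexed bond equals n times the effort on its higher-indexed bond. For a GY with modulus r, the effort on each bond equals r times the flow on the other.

#4 |J2  (Se1 (Se) sets effort on bond)
#1 |GY1  (only one flow-in slot at J2)
#0 |GY1  (through GY1, causality inverts; strokes same side of GY1)
#2 |I1  (I1: I, integral causality)
#3 |J1  (J1 needs exactly one e-in)

dq_C1/dt = E_Se1/5 - p_I1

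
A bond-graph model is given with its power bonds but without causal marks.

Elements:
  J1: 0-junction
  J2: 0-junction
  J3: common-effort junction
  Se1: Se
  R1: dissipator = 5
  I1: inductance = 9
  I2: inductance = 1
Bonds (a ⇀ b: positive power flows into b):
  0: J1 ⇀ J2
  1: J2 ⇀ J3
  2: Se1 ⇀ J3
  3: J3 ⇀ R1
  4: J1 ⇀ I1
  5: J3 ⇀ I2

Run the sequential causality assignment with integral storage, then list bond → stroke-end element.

bond 2 stroke→J3  (Se1 (Se) sets effort on bond)
bond 1 stroke→J2  (J3 effort already set via bond 2)
bond 3 stroke→R1  (common-e at J3 fixed by 2)
bond 5 stroke→I2  (J3 effort already set via bond 2)
bond 0 stroke→J1  (J2: bond 1 brought effort, rest push out)
bond 4 stroke→I1  (J1: bond 0 brought effort, rest push out)

bond 0 |J1
bond 1 |J2
bond 2 |J3
bond 3 |R1
bond 4 |I1
bond 5 |I2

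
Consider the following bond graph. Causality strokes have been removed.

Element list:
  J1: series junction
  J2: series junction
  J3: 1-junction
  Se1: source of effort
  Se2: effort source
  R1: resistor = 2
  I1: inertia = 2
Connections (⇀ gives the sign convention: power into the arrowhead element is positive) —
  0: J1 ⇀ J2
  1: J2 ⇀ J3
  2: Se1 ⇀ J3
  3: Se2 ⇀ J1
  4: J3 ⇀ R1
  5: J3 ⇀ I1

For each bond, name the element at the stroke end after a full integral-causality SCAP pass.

#2 stroke at J3  (Se1 fixes effort; stroke away)
#3 stroke at J1  (Se2 fixes effort; stroke away)
#0 stroke at J2  (closing 1-jn rule on J1)
#1 stroke at J3  (J2 needs exactly one f-in)
#5 stroke at I1  (I1 outputs flow p/I1)
#4 stroke at J3  (1-jn J3 has f-setter on 5)

#0 stroke at J2
#1 stroke at J3
#2 stroke at J3
#3 stroke at J1
#4 stroke at J3
#5 stroke at I1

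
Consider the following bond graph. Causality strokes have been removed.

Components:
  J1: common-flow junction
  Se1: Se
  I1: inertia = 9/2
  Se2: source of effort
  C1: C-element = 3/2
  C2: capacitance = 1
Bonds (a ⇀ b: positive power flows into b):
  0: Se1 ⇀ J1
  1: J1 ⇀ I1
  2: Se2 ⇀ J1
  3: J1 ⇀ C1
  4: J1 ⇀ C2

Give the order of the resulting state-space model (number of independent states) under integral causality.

3  (C1, C2, I1 all integral)

#0 →J1  (Se1 (Se) sets effort on bond)
#2 →J1  (Se2: effort source, stroke at far end)
#1 →I1  (prefer integral on I1)
#3 →J1  (J1 flow already set via bond 1)
#4 →J1  (1-jn J1 has f-setter on 1)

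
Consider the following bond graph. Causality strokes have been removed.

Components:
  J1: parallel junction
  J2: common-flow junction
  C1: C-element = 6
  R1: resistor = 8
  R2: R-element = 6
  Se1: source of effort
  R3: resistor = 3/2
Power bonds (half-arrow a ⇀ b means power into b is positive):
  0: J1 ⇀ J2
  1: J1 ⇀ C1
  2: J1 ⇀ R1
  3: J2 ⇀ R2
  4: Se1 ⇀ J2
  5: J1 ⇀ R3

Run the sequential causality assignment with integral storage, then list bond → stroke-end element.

β4 |J2  (Se1 (Se) sets effort on bond)
β1 |J1  (C1 integral (e out))
β0 |J2  (J1: bond 1 brought effort, rest push out)
β2 |R1  (J1 effort already set via bond 1)
β5 |R3  (J1 effort already set via bond 1)
β3 |R2  (J2: last free bond brings flow in)

#0 →J2
#1 →J1
#2 →R1
#3 →R2
#4 →J2
#5 →R3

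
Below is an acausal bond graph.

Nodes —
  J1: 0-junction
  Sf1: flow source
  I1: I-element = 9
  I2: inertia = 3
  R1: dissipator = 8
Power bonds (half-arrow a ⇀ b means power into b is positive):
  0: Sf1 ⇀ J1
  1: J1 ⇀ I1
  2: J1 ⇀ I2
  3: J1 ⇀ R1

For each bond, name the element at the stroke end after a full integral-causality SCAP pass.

b0 →Sf1
b1 →I1
b2 →I2
b3 →J1

bond 0 |Sf1  (Sf1 fixes flow; stroke at Sf1)
bond 1 |I1  (I1 integral (f out))
bond 2 |I2  (I2: I, integral causality)
bond 3 |J1  (only one effort-in slot at J1)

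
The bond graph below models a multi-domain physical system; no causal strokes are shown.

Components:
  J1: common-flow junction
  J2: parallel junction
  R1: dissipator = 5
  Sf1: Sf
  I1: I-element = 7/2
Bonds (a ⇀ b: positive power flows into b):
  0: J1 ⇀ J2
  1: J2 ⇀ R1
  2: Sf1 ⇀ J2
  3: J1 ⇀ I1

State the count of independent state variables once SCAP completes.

β2 stroke→Sf1  (source Sf1 imposes f)
β3 stroke→I1  (prefer integral on I1)
β0 stroke→J1  (J1: bond 3 brought flow, rest push out)
β1 stroke→J2  (only one effort-in slot at J2)

1  (I1 all integral)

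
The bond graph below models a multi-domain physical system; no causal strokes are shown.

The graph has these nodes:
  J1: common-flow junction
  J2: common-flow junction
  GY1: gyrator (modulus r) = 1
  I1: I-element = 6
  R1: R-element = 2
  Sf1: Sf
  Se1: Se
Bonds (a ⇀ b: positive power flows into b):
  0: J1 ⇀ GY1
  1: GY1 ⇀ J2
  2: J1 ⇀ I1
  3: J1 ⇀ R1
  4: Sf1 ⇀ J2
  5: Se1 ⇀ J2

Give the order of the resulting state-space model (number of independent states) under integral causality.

β4 |Sf1  (Sf1 (Sf) sets flow on bond)
β5 |J2  (Se1 fixes effort; stroke away)
β1 |J2  (common-f at J2 fixed by 4)
β0 |J1  (GY1: gyrator matches bond 1)
β2 |I1  (I1 outputs flow p/I1)
β3 |J1  (J1: bond 2 brought flow, rest push out)

1  (I1 all integral)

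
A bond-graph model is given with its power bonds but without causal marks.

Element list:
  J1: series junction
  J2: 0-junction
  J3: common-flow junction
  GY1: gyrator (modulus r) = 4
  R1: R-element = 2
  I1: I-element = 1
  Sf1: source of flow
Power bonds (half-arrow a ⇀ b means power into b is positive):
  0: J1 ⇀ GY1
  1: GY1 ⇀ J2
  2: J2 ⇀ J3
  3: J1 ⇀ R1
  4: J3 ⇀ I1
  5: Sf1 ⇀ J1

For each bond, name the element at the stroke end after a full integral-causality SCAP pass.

b0 |J1
b1 |J2
b2 |J3
b3 |J1
b4 |I1
b5 |Sf1

bond 5 stroke→Sf1  (source Sf1 imposes f)
bond 0 stroke→J1  (common-f at J1 fixed by 5)
bond 3 stroke→J1  (common-f at J1 fixed by 5)
bond 1 stroke→J2  (through GY1, causality inverts; strokes same side of GY1)
bond 2 stroke→J3  (0-jn J2 has e-setter on 1)
bond 4 stroke→I1  (J3 needs exactly one f-in)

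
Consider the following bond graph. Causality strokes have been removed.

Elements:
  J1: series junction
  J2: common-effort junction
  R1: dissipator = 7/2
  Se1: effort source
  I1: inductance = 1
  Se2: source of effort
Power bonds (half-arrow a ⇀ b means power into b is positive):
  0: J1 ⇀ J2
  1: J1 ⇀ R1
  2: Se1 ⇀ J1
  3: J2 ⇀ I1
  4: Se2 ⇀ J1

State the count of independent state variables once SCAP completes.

1  (I1 all integral)

#2 |J1  (source Se1 imposes e)
#4 |J1  (source Se2 imposes e)
#3 |I1  (I1 outputs flow p/I1)
#0 |J2  (J2: last free bond brings effort in)
#1 |J1  (J1 flow already set via bond 0)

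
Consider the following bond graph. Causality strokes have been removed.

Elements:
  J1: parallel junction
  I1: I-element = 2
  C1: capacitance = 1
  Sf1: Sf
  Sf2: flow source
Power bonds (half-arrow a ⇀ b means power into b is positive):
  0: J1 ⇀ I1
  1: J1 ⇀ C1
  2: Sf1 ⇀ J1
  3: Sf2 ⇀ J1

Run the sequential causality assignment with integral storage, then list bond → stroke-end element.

#2 |Sf1  (Sf1 (Sf) sets flow on bond)
#3 |Sf2  (Sf2 (Sf) sets flow on bond)
#0 |I1  (I1: I, integral causality)
#1 |J1  (only one effort-in slot at J1)

b0 |I1
b1 |J1
b2 |Sf1
b3 |Sf2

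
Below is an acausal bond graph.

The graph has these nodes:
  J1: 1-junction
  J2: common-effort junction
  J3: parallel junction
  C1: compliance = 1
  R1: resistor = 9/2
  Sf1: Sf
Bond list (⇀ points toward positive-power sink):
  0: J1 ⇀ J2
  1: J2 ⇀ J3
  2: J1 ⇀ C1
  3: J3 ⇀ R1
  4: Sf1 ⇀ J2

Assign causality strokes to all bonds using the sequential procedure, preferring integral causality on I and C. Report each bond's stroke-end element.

bond 4 |Sf1  (source Sf1 imposes f)
bond 2 |J1  (C1: C, integral causality)
bond 0 |J2  (J1: last free bond brings flow in)
bond 1 |J3  (common-e at J2 fixed by 0)
bond 3 |R1  (J3: bond 1 brought effort, rest push out)

β0 stroke at J2
β1 stroke at J3
β2 stroke at J1
β3 stroke at R1
β4 stroke at Sf1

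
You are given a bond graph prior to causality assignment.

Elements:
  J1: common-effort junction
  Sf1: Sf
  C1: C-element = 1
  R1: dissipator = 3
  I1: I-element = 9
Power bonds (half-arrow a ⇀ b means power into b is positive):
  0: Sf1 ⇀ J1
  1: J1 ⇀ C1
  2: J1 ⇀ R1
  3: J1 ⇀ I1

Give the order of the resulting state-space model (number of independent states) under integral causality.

2  (C1, I1 all integral)

bond 0 →Sf1  (Sf1 (Sf) sets flow on bond)
bond 1 →J1  (C1 integral (e out))
bond 2 →R1  (common-e at J1 fixed by 1)
bond 3 →I1  (J1: bond 1 brought effort, rest push out)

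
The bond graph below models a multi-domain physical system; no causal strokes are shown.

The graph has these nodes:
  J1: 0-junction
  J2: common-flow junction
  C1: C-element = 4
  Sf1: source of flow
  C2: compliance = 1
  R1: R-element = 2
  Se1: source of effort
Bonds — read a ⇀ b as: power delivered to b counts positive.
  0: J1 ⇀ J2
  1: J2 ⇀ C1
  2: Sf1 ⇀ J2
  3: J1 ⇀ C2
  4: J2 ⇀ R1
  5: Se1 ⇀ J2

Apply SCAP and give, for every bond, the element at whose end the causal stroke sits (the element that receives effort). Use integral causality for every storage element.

bond 0 stroke→J2
bond 1 stroke→J2
bond 2 stroke→Sf1
bond 3 stroke→J1
bond 4 stroke→J2
bond 5 stroke→J2

b2 |Sf1  (Sf1 (Sf) sets flow on bond)
b5 |J2  (Se1 fixes effort; stroke away)
b0 |J2  (common-f at J2 fixed by 2)
b1 |J2  (J2 flow already set via bond 2)
b4 |J2  (J2: bond 2 brought flow, rest push out)
b3 |J1  (J1 needs exactly one e-in)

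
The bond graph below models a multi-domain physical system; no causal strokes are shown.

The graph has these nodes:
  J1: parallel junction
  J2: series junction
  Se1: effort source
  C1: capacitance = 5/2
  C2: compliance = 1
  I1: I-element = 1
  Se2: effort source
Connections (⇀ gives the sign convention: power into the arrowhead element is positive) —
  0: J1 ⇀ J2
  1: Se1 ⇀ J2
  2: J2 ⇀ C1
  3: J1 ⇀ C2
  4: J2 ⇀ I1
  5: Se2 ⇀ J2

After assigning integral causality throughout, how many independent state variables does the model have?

3  (C1, C2, I1 all integral)

bond 1 |J2  (Se1: effort source, stroke at far end)
bond 5 |J2  (Se2 (Se) sets effort on bond)
bond 2 |J2  (prefer integral on C1)
bond 3 |J1  (C2 outputs effort q/C2)
bond 0 |J2  (0-jn J1 has e-setter on 3)
bond 4 |I1  (J2: last free bond brings flow in)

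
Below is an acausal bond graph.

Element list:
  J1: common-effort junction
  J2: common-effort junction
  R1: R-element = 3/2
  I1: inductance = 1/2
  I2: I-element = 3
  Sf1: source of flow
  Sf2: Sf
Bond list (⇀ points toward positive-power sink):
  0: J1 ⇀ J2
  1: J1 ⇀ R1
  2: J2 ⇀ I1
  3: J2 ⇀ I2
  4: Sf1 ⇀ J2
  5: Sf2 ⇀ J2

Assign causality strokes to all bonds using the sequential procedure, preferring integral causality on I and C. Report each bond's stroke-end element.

β4 →Sf1  (Sf1 fixes flow; stroke at Sf1)
β5 →Sf2  (Sf2 fixes flow; stroke at Sf2)
β2 →I1  (I1 integral (f out))
β3 →I2  (I2 outputs flow p/I2)
β0 →J2  (closing 0-jn rule on J2)
β1 →J1  (only one effort-in slot at J1)

#0 stroke→J2
#1 stroke→J1
#2 stroke→I1
#3 stroke→I2
#4 stroke→Sf1
#5 stroke→Sf2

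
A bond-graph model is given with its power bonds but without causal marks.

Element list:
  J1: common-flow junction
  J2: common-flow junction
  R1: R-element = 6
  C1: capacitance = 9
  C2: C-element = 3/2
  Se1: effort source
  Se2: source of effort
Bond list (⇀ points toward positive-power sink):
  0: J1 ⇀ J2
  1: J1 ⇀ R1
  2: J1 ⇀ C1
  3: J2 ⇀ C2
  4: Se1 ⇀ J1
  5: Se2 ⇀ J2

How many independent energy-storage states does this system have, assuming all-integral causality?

β4 |J1  (Se1 fixes effort; stroke away)
β5 |J2  (Se2 (Se) sets effort on bond)
β2 |J1  (C1 integral (e out))
β3 |J2  (prefer integral on C2)
β0 |J1  (J2: last free bond brings flow in)
β1 |R1  (J1: last free bond brings flow in)

2  (C1, C2 all integral)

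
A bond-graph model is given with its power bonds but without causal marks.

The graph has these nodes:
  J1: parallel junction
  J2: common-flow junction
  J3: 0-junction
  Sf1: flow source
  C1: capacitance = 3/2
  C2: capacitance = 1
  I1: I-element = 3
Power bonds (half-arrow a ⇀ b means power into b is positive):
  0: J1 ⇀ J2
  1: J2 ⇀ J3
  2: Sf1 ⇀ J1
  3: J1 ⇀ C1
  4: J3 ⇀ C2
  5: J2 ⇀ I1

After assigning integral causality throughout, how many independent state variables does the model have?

b2 →Sf1  (Sf1 (Sf) sets flow on bond)
b3 →J1  (C1 integral (e out))
b0 →J2  (J1: bond 3 brought effort, rest push out)
b4 →J3  (prefer integral on C2)
b1 →J2  (J3 effort already set via bond 4)
b5 →I1  (only one flow-in slot at J2)

3  (C1, C2, I1 all integral)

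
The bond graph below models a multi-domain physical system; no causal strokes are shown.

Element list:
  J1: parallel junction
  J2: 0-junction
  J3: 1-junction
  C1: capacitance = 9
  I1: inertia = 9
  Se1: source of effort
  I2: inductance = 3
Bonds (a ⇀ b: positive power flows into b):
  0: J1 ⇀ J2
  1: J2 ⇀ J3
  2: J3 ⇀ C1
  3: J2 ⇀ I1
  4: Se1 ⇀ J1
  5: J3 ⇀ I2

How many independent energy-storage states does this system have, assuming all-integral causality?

3  (C1, I1, I2 all integral)

bond 4 stroke at J1  (Se1 (Se) sets effort on bond)
bond 0 stroke at J2  (J1: bond 4 brought effort, rest push out)
bond 1 stroke at J3  (common-e at J2 fixed by 0)
bond 3 stroke at I1  (J2: bond 0 brought effort, rest push out)
bond 2 stroke at J3  (C1: C, integral causality)
bond 5 stroke at I2  (J3: last free bond brings flow in)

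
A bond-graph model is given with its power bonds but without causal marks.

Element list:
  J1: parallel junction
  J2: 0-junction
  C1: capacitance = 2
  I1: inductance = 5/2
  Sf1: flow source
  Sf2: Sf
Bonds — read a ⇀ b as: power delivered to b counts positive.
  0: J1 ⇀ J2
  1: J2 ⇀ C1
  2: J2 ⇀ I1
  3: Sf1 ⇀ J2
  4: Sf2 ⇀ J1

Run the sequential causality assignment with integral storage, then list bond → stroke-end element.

β3 stroke→Sf1  (Sf1 fixes flow; stroke at Sf1)
β4 stroke→Sf2  (Sf2: flow source, stroke at near end)
β0 stroke→J1  (J1: last free bond brings effort in)
β1 stroke→J2  (prefer integral on C1)
β2 stroke→I1  (0-jn J2 has e-setter on 1)

b0 stroke at J1
b1 stroke at J2
b2 stroke at I1
b3 stroke at Sf1
b4 stroke at Sf2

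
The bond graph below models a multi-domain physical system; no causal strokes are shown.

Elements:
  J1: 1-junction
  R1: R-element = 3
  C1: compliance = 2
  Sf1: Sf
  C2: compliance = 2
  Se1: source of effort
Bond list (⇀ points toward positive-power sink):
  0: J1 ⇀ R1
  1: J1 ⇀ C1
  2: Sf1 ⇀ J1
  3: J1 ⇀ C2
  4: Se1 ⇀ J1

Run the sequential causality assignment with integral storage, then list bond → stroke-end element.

β2 stroke→Sf1  (Sf1 fixes flow; stroke at Sf1)
β4 stroke→J1  (Se1 fixes effort; stroke away)
β0 stroke→J1  (J1 flow already set via bond 2)
β1 stroke→J1  (common-f at J1 fixed by 2)
β3 stroke→J1  (1-jn J1 has f-setter on 2)

β0 →J1
β1 →J1
β2 →Sf1
β3 →J1
β4 →J1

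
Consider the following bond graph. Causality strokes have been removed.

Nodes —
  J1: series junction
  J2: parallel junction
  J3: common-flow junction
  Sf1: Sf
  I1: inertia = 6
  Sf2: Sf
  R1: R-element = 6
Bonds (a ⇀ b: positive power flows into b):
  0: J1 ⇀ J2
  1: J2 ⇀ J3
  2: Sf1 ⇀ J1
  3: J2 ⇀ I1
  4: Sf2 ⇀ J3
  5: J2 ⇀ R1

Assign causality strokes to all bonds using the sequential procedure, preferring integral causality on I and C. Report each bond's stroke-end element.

#2 |Sf1  (Sf1 fixes flow; stroke at Sf1)
#4 |Sf2  (source Sf2 imposes f)
#0 |J1  (J1: bond 2 brought flow, rest push out)
#1 |J3  (1-jn J3 has f-setter on 4)
#3 |I1  (I1: I, integral causality)
#5 |J2  (closing 0-jn rule on J2)

β0 |J1
β1 |J3
β2 |Sf1
β3 |I1
β4 |Sf2
β5 |J2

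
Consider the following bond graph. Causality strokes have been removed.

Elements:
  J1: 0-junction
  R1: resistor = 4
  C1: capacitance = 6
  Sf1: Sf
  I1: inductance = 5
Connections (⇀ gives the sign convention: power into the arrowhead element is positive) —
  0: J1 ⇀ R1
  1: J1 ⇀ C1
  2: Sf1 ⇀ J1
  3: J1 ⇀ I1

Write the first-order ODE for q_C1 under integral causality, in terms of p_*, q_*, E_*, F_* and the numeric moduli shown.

dq_C1/dt = F_Sf1 - p_I1/5 - q_C1/24

b2 stroke at Sf1  (source Sf1 imposes f)
b1 stroke at J1  (C1: C, integral causality)
b0 stroke at R1  (0-jn J1 has e-setter on 1)
b3 stroke at I1  (0-jn J1 has e-setter on 1)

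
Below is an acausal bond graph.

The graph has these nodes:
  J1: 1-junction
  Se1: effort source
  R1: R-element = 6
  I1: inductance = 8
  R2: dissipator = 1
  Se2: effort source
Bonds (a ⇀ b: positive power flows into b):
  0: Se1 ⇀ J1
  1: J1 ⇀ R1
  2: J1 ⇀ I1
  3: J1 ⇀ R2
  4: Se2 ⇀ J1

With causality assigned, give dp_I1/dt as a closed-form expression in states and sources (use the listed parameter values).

dp_I1/dt = E_Se1 + E_Se2 - 7*p_I1/8

#0 stroke at J1  (Se1: effort source, stroke at far end)
#4 stroke at J1  (Se2: effort source, stroke at far end)
#2 stroke at I1  (I1: I, integral causality)
#1 stroke at J1  (common-f at J1 fixed by 2)
#3 stroke at J1  (J1 flow already set via bond 2)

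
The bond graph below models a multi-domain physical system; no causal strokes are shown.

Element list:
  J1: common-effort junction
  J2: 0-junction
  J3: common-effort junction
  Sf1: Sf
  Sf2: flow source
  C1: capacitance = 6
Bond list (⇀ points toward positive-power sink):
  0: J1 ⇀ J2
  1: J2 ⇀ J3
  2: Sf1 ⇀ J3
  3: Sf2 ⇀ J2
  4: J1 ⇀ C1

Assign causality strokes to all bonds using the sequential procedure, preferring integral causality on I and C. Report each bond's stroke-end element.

β2 stroke at Sf1  (Sf1 fixes flow; stroke at Sf1)
β3 stroke at Sf2  (Sf2 fixes flow; stroke at Sf2)
β1 stroke at J3  (J3 needs exactly one e-in)
β0 stroke at J2  (J2: last free bond brings effort in)
β4 stroke at J1  (J1: last free bond brings effort in)

b0 →J2
b1 →J3
b2 →Sf1
b3 →Sf2
b4 →J1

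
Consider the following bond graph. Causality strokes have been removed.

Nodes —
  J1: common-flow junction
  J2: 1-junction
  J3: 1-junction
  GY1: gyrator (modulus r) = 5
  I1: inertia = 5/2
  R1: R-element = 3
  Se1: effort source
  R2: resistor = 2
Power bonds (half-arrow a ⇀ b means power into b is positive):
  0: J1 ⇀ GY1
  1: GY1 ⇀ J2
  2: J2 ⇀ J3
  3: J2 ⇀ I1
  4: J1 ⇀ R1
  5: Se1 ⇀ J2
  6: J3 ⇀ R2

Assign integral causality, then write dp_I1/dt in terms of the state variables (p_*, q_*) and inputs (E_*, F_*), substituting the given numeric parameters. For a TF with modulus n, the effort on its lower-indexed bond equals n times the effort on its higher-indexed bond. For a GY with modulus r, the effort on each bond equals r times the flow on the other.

b5 →J2  (Se1: effort source, stroke at far end)
b3 →I1  (prefer integral on I1)
b1 →J2  (J2: bond 3 brought flow, rest push out)
b2 →J2  (1-jn J2 has f-setter on 3)
b6 →J3  (common-f at J3 fixed by 2)
b0 →J1  (GY GY1: same side as bond 1)
b4 →R1  (closing 1-jn rule on J1)

dp_I1/dt = E_Se1 - 62*p_I1/15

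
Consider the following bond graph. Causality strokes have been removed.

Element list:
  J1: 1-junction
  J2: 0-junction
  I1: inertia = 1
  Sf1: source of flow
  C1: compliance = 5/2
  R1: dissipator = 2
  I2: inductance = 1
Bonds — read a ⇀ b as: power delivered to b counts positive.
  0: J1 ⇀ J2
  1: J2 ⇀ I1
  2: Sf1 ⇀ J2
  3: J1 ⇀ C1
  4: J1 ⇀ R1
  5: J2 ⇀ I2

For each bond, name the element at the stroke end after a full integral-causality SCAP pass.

β0 stroke→J2
β1 stroke→I1
β2 stroke→Sf1
β3 stroke→J1
β4 stroke→J1
β5 stroke→I2

b2 stroke→Sf1  (Sf1 fixes flow; stroke at Sf1)
b1 stroke→I1  (prefer integral on I1)
b3 stroke→J1  (C1 outputs effort q/C1)
b5 stroke→I2  (I2 outputs flow p/I2)
b0 stroke→J2  (closing 0-jn rule on J2)
b4 stroke→J1  (J1 flow already set via bond 0)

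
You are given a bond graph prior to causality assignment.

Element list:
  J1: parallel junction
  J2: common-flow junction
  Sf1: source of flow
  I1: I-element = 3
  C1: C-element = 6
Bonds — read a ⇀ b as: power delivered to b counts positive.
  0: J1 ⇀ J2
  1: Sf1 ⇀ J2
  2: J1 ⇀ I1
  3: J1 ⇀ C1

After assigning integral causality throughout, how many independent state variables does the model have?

b1 stroke at Sf1  (Sf1 fixes flow; stroke at Sf1)
b0 stroke at J2  (1-jn J2 has f-setter on 1)
b2 stroke at I1  (I1 outputs flow p/I1)
b3 stroke at J1  (J1 needs exactly one e-in)

2  (C1, I1 all integral)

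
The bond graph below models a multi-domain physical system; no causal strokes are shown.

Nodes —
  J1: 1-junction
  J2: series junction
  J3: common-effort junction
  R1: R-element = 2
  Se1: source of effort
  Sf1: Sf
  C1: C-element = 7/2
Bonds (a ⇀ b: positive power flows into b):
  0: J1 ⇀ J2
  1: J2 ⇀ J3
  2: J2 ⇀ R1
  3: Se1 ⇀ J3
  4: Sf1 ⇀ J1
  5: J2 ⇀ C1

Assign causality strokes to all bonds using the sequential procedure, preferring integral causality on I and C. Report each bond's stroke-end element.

b0 |J1
b1 |J2
b2 |J2
b3 |J3
b4 |Sf1
b5 |J2

β3 →J3  (Se1: effort source, stroke at far end)
β4 →Sf1  (Sf1 (Sf) sets flow on bond)
β0 →J1  (J1 flow already set via bond 4)
β1 →J2  (1-jn J2 has f-setter on 0)
β2 →J2  (J2 flow already set via bond 0)
β5 →J2  (common-f at J2 fixed by 0)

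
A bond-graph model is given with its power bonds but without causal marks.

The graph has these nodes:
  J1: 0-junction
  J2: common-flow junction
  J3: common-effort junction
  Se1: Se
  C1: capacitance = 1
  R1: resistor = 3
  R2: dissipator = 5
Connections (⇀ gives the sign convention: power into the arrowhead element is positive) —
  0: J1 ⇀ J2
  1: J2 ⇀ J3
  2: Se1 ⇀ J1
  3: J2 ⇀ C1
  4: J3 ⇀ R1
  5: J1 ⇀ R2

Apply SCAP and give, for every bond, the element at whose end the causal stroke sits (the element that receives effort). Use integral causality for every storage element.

b0 →J2
b1 →J3
b2 →J1
b3 →J2
b4 →R1
b5 →R2

b2 stroke at J1  (Se1 fixes effort; stroke away)
b0 stroke at J2  (J1 effort already set via bond 2)
b5 stroke at R2  (0-jn J1 has e-setter on 2)
b3 stroke at J2  (C1: C, integral causality)
b1 stroke at J3  (only one flow-in slot at J2)
b4 stroke at R1  (J3 effort already set via bond 1)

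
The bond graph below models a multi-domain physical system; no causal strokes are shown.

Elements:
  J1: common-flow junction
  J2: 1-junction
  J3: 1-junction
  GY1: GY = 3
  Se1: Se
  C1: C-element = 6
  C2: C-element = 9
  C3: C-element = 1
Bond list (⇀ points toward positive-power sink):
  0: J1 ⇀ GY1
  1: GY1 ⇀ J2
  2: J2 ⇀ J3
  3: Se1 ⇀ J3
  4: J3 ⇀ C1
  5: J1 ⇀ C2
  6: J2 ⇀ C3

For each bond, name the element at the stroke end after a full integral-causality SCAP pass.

β0 stroke at GY1
β1 stroke at GY1
β2 stroke at J2
β3 stroke at J3
β4 stroke at J3
β5 stroke at J1
β6 stroke at J2

#3 |J3  (Se1 fixes effort; stroke away)
#4 |J3  (C1 integral (e out))
#2 |J2  (closing 1-jn rule on J3)
#5 |J1  (C2 outputs effort q/C2)
#0 |GY1  (J1 needs exactly one f-in)
#1 |GY1  (through GY1, causality inverts; strokes same side of GY1)
#6 |J2  (J2 flow already set via bond 1)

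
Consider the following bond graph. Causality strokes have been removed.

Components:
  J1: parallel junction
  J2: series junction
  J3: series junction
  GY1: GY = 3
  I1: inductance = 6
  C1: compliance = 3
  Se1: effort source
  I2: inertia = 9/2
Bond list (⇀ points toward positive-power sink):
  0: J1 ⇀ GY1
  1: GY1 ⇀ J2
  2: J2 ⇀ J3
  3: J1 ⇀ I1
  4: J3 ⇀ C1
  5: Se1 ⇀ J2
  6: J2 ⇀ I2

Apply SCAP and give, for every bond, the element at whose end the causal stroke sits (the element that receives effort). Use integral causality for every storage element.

bond 5 |J2  (Se1 (Se) sets effort on bond)
bond 3 |I1  (I1: I, integral causality)
bond 0 |J1  (closing 0-jn rule on J1)
bond 1 |J2  (GY GY1: same side as bond 0)
bond 4 |J3  (C1: C, integral causality)
bond 2 |J2  (J3 needs exactly one f-in)
bond 6 |I2  (J2: last free bond brings flow in)

β0 stroke→J1
β1 stroke→J2
β2 stroke→J2
β3 stroke→I1
β4 stroke→J3
β5 stroke→J2
β6 stroke→I2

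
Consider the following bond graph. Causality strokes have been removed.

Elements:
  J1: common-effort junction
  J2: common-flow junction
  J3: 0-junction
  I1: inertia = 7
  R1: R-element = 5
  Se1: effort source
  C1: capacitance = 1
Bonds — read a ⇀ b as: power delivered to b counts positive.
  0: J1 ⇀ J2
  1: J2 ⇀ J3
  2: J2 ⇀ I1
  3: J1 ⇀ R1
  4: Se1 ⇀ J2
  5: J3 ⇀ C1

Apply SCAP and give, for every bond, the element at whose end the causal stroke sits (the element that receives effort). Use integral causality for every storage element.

bond 0 stroke at J2
bond 1 stroke at J2
bond 2 stroke at I1
bond 3 stroke at J1
bond 4 stroke at J2
bond 5 stroke at J3

bond 4 →J2  (Se1: effort source, stroke at far end)
bond 2 →I1  (I1 integral (f out))
bond 0 →J2  (common-f at J2 fixed by 2)
bond 1 →J2  (1-jn J2 has f-setter on 2)
bond 5 →J3  (only one effort-in slot at J3)
bond 3 →J1  (J1: last free bond brings effort in)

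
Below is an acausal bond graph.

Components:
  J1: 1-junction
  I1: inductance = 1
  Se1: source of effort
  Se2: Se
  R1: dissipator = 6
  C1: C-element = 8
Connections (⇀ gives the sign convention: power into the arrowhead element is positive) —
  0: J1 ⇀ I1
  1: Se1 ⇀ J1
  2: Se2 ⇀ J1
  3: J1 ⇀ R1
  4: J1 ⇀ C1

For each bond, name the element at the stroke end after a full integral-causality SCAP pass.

β1 →J1  (source Se1 imposes e)
β2 →J1  (Se2 (Se) sets effort on bond)
β0 →I1  (I1: I, integral causality)
β3 →J1  (1-jn J1 has f-setter on 0)
β4 →J1  (common-f at J1 fixed by 0)

#0 stroke→I1
#1 stroke→J1
#2 stroke→J1
#3 stroke→J1
#4 stroke→J1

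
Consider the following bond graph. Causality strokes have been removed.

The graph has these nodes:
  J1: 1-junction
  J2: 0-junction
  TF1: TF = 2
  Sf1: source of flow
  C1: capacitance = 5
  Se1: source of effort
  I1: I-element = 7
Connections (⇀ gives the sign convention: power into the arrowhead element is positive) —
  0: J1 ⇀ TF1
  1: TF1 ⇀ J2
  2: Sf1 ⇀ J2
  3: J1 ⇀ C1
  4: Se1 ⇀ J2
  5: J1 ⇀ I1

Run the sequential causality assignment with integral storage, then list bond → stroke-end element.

β2 stroke→Sf1  (Sf1 (Sf) sets flow on bond)
β4 stroke→J2  (Se1 (Se) sets effort on bond)
β1 stroke→TF1  (J2 effort already set via bond 4)
β0 stroke→J1  (TF1 one-in-one-out from 1)
β3 stroke→J1  (prefer integral on C1)
β5 stroke→I1  (J1: last free bond brings flow in)

bond 0 |J1
bond 1 |TF1
bond 2 |Sf1
bond 3 |J1
bond 4 |J2
bond 5 |I1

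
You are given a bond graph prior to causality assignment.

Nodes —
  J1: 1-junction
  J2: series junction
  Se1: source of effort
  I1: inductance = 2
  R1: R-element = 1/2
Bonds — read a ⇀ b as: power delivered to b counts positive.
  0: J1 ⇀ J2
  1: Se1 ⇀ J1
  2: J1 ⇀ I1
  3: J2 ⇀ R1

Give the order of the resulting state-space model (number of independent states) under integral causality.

1  (I1 all integral)

#1 |J1  (Se1: effort source, stroke at far end)
#2 |I1  (I1: I, integral causality)
#0 |J1  (1-jn J1 has f-setter on 2)
#3 |J2  (1-jn J2 has f-setter on 0)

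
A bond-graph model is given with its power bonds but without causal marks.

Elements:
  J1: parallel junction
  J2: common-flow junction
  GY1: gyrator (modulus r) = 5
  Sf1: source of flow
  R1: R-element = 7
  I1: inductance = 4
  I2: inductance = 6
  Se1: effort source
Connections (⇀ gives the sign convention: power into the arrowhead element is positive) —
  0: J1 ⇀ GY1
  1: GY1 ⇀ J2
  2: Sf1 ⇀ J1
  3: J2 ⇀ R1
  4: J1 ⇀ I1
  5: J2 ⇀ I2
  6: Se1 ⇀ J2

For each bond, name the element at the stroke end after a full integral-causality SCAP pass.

b2 stroke at Sf1  (Sf1: flow source, stroke at near end)
b6 stroke at J2  (Se1: effort source, stroke at far end)
b4 stroke at I1  (I1 integral (f out))
b0 stroke at J1  (J1: last free bond brings effort in)
b1 stroke at J2  (GY GY1: same side as bond 0)
b5 stroke at I2  (I2 integral (f out))
b3 stroke at J2  (common-f at J2 fixed by 5)

b0 stroke→J1
b1 stroke→J2
b2 stroke→Sf1
b3 stroke→J2
b4 stroke→I1
b5 stroke→I2
b6 stroke→J2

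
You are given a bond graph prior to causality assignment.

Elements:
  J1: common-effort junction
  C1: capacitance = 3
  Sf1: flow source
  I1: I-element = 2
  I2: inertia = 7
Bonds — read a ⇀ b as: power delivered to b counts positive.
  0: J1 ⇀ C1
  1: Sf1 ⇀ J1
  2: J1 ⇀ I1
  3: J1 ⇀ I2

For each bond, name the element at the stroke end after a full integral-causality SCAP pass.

β1 →Sf1  (source Sf1 imposes f)
β0 →J1  (C1: C, integral causality)
β2 →I1  (0-jn J1 has e-setter on 0)
β3 →I2  (common-e at J1 fixed by 0)

#0 |J1
#1 |Sf1
#2 |I1
#3 |I2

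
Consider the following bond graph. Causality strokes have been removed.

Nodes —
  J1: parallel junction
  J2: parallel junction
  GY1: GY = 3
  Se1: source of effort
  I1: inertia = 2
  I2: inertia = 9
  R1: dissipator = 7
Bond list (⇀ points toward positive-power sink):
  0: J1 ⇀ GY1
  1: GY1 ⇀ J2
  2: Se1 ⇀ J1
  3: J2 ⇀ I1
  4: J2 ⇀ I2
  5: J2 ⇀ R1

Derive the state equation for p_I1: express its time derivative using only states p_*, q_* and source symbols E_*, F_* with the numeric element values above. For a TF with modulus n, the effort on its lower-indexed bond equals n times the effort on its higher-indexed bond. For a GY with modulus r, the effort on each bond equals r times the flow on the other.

dp_I1/dt = 7*E_Se1/3 - 7*p_I1/2 - 7*p_I2/9

β2 |J1  (Se1 fixes effort; stroke away)
β0 |GY1  (0-jn J1 has e-setter on 2)
β1 |GY1  (through GY1, causality inverts; strokes same side of GY1)
β3 |I1  (I1 outputs flow p/I1)
β4 |I2  (I2 outputs flow p/I2)
β5 |J2  (only one effort-in slot at J2)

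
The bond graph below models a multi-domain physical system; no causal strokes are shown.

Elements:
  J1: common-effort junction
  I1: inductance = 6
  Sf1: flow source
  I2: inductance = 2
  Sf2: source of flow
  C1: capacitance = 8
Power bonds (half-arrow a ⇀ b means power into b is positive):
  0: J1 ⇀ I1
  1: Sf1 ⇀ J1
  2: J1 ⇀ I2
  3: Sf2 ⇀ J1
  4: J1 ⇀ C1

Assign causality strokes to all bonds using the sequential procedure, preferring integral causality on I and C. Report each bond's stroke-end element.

bond 0 stroke at I1
bond 1 stroke at Sf1
bond 2 stroke at I2
bond 3 stroke at Sf2
bond 4 stroke at J1

β1 stroke at Sf1  (Sf1 fixes flow; stroke at Sf1)
β3 stroke at Sf2  (Sf2: flow source, stroke at near end)
β0 stroke at I1  (I1: I, integral causality)
β2 stroke at I2  (I2 outputs flow p/I2)
β4 stroke at J1  (only one effort-in slot at J1)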